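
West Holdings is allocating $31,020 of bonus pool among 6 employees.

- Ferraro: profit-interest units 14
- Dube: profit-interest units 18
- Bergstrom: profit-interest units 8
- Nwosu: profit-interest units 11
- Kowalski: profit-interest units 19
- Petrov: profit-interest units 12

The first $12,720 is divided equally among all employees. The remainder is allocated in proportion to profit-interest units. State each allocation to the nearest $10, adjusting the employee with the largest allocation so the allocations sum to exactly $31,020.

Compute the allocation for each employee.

Ferraro: $5,240 · Dube: $6,140 · Bergstrom: $3,910 · Nwosu: $4,570 · Kowalski: $6,360 · Petrov: $4,800

Equal tier: $12,720 ÷ 6 = $2,120 apiece.
Remainder $18,300 by profit-interest units (total 82): Ferraro 3,124.39 → $3,120; Dube 4,017.07 → $4,020; Bergstrom 1,785.37 → $1,790; Nwosu 2,454.88 → $2,450; Kowalski 4,240.24 → $4,240; Petrov 2,678.05 → $2,680.
Totals: Ferraro $2,120 + $3,120 = $5,240; Dube $2,120 + $4,020 = $6,140; Bergstrom $2,120 + $1,790 = $3,910; Nwosu $2,120 + $2,450 = $4,570; Kowalski $2,120 + $4,240 = $6,360; Petrov $2,120 + $2,680 = $4,800.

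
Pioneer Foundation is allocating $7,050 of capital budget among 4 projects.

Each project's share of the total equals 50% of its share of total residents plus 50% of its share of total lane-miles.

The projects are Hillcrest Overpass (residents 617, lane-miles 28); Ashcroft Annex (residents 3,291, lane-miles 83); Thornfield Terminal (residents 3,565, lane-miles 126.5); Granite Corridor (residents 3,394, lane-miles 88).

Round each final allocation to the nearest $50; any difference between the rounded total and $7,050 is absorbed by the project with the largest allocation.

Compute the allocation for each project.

Totals — residents 10,867, lane-miles 325.5.
Blended shares (50% residents + 50% lane-miles): Hillcrest Overpass 0.0714; Ashcroft Annex 0.2789; Thornfield Terminal 0.3583; Granite Corridor 0.2913.
Raw shares: Hillcrest Overpass 503.37; Ashcroft Annex 1,966.37; Thornfield Terminal 2,526.33; Granite Corridor 2,053.93.
After rounding ($50): Hillcrest Overpass $500; Ashcroft Annex $1,950; Thornfield Terminal $2,550; Granite Corridor $2,050. Sum = $7,050.
Rounded total matches; no reconciliation needed.

Hillcrest Overpass: $500 · Ashcroft Annex: $1,950 · Thornfield Terminal: $2,550 · Granite Corridor: $2,050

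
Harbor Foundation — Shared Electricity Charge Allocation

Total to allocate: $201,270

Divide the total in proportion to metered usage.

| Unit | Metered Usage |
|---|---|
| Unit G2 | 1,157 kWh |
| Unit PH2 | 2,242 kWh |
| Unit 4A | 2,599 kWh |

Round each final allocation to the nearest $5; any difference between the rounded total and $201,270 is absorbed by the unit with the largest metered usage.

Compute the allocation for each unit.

Total metered usage = 5,998.
Unrounded shares: Unit G2 1,157/5,998 × $201,270 = 38,824.51; Unit PH2 2,242/5,998 × $201,270 = 75,232.97; Unit 4A 2,599/5,998 × $201,270 = 87,212.53.
Rounded to nearest $5: Unit G2 $38,825; Unit PH2 $75,235; Unit 4A $87,215. Sum = $201,275.
Difference $201,270 − $201,275 = −$5 applied to largest metered usage (Unit 4A): Unit 4A becomes $87,210.

Unit G2: $38,825 · Unit PH2: $75,235 · Unit 4A: $87,210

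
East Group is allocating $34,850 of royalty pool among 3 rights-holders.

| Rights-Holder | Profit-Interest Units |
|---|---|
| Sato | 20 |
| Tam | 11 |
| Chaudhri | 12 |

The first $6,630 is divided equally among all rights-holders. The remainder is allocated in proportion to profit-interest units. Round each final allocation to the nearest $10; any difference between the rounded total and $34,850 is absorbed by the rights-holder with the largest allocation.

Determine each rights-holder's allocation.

Equal tier: $6,630 ÷ 3 = $2,210 apiece.
Remainder $28,220 by profit-interest units (total 43): Sato 13,125.58 → $13,130; Tam 7,219.07 → $7,220; Chaudhri 7,875.35 → $7,880.
Rounding difference −$10 on remainder applied to Sato.
Totals: Sato $2,210 + $13,120 = $15,330; Tam $2,210 + $7,220 = $9,430; Chaudhri $2,210 + $7,880 = $10,090.

Sato: $15,330 | Tam: $9,430 | Chaudhri: $10,090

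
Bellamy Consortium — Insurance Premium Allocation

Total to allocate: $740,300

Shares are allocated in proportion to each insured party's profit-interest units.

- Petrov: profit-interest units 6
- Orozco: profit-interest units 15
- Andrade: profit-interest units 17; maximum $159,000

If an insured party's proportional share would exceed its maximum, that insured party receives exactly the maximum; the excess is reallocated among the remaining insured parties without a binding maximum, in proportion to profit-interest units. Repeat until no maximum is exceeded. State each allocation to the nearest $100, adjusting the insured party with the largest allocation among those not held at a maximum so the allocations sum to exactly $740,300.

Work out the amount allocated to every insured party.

Profit-interest units total: 38.
Proportional shares (ignoring caps): Petrov 116,889.47; Orozco 292,223.68; Andrade 331,186.84.
Held at cap: Andrade ($159,000); residual $581,300 reallocated over remaining profit-interest units 21.
Redistributed shares: Petrov 166,085.71 → $166,100; Orozco 415,214.29 → $415,200.

Petrov: $166,100 | Orozco: $415,200 | Andrade: $159,000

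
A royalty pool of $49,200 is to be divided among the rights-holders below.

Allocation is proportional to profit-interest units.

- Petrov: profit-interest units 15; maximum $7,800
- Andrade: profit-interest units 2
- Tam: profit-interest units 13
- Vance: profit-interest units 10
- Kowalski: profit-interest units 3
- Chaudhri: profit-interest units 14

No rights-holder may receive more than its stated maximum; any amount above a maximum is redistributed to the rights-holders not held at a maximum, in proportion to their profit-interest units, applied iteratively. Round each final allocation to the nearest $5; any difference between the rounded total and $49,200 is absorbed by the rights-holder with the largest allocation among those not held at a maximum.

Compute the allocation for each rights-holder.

Petrov: $7,800 | Andrade: $1,970 | Tam: $12,815 | Vance: $9,855 | Kowalski: $2,955 | Chaudhri: $13,805

Profit-interest units total: 57.
Proportional shares (ignoring caps): Petrov 12,947.37; Andrade 1,726.32; Tam 11,221.05; Vance 8,631.58; Kowalski 2,589.47; Chaudhri 12,084.21.
Capped: Petrov ($7,800); remaining pool $41,400 reallocated over remaining profit-interest units 42.
Shares after redistribution: Andrade 1,971.43 → $1,970; Tam 12,814.29 → $12,815; Vance 9,857.14 → $9,855; Kowalski 2,957.14 → $2,955; Chaudhri 13,800.00 → $13,800.
Rounding difference +$5 applied to Chaudhri → $13,805.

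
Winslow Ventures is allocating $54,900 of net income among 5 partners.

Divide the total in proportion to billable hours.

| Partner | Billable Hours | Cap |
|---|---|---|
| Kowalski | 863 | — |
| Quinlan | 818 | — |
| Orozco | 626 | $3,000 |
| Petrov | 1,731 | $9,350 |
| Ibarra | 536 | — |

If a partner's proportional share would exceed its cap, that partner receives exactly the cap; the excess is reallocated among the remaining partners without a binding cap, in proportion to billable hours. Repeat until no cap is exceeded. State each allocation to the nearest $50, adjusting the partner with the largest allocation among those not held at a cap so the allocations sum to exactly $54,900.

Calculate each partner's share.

Kowalski: $16,550 | Quinlan: $15,700 | Orozco: $3,000 | Petrov: $9,350 | Ibarra: $10,300

Total billable hours = 4,574.
Proportional shares (ignoring caps): Kowalski 10,358.26; Quinlan 9,818.15; Orozco 7,513.64; Petrov 20,776.54; Ibarra 6,433.41.
Cap binds for Orozco ($3,000), Petrov ($9,350); balance $42,550 reallocated over remaining billable hours 2,217.
Shares after redistribution: Kowalski 16,563.22 → $16,550; Quinlan 15,699.55 → $15,700; Ibarra 10,287.24 → $10,300.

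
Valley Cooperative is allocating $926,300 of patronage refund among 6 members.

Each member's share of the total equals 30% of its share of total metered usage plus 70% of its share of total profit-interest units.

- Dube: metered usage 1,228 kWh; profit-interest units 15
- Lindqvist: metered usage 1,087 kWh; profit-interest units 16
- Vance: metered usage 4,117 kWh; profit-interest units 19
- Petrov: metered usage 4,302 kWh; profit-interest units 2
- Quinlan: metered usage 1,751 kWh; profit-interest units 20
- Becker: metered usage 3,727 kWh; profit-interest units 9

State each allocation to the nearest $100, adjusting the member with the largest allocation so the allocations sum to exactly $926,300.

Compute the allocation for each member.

Metered usage total 16,212; profit-interest units total 81.
Blended shares (30% metered usage + 70% profit-interest units): Dube 0.1524; Lindqvist 0.1584; Vance 0.2404; Petrov 0.0969; Quinlan 0.2052; Becker 0.1467.
Proportional shares: Dube 141,125.08; Lindqvist 146,713.26; Vance 222,665.70; Petrov 89,750.73; Quinlan 190,115.14; Becker 135,930.09.
After rounding ($100): Dube $141,100; Lindqvist $146,700; Vance $222,700; Petrov $89,800; Quinlan $190,100; Becker $135,900. Sum = $926,300.
No rounding difference to absorb.

Dube: $141,100 | Lindqvist: $146,700 | Vance: $222,700 | Petrov: $89,800 | Quinlan: $190,100 | Becker: $135,900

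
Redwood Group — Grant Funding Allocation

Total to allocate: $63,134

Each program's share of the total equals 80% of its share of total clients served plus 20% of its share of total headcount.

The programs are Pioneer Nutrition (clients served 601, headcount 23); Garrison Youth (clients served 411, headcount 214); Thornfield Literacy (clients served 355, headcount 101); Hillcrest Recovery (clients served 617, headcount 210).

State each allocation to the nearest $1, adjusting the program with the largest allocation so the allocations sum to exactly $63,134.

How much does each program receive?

Pioneer Nutrition: $15,830; Garrison Youth: $15,394; Thornfield Literacy: $11,365; Hillcrest Recovery: $20,545

Clients served total 1,984; headcount total 548.
Composite weights (80% clients served + 20% headcount): Pioneer Nutrition 0.2507; Garrison Youth 0.2438; Thornfield Literacy 0.1800; Hillcrest Recovery 0.3254.
Pro-rata amounts: Pioneer Nutrition 15,829.77; Garrison Youth 15,393.84; Thornfield Literacy 11,364.53; Hillcrest Recovery 20,545.87.
After rounding ($1): Pioneer Nutrition $15,830; Garrison Youth $15,394; Thornfield Literacy $11,365; Hillcrest Recovery $20,546. Sum = $63,135.
Difference $63,134 − $63,135 = −$1 applied to largest allocation (Hillcrest Recovery): Hillcrest Recovery becomes $20,545.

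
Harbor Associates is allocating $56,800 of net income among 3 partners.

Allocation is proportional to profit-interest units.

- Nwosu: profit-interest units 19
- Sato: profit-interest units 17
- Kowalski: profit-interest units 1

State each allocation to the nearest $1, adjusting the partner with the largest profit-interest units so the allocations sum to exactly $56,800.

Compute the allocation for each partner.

Nwosu: $29,168 | Sato: $26,097 | Kowalski: $1,535

Combined profit-interest units = 19 + 17 + 1 = 37.
Raw shares: Nwosu 29,167.57; Sato 26,097.30; Kowalski 1,535.14.
Rounded to nearest $1: Nwosu $29,168; Sato $26,097; Kowalski $1,535. Sum = $56,800.
Rounded total matches; no reconciliation needed.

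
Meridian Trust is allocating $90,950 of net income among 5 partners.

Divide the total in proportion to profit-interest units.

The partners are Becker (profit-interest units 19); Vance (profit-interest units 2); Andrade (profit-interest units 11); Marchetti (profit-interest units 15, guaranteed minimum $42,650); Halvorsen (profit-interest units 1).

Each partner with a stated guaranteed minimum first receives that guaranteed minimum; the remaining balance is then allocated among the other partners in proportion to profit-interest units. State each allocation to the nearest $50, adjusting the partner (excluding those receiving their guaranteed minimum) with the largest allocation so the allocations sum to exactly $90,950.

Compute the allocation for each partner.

Minimums first: Marchetti $42,650. Balance $48,300.
Balance split over remaining profit-interest units 33: Becker 27,809.09 → $27,800; Vance 2,927.27 → $2,950; Andrade 16,100.00 → $16,100; Halvorsen 1,463.64 → $1,450.

Becker: $27,800 · Vance: $2,950 · Andrade: $16,100 · Marchetti: $42,650 · Halvorsen: $1,450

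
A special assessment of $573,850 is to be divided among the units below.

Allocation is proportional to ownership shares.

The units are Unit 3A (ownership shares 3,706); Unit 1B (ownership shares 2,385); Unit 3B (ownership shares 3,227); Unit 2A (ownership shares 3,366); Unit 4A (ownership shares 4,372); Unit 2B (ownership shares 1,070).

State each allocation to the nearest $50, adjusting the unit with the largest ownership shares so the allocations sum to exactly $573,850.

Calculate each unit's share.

Ownership shares total: 3,706 + 2,385 + 3,227 + 3,366 + 4,372 + 1,070 = 18,126.
Unrounded shares: Unit 3A 117,328.04; Unit 1B 75,506.58; Unit 3B 102,163.41; Unit 2A 106,564.00; Unit 4A 138,412.90; Unit 2B 33,875.07.
At nearest $50: Unit 3A $117,350; Unit 1B $75,500; Unit 3B $102,150; Unit 2A $106,550; Unit 4A $138,400; Unit 2B $33,900. Sum = $573,850.
No rounding difference to absorb.

Unit 3A: $117,350 | Unit 1B: $75,500 | Unit 3B: $102,150 | Unit 2A: $106,550 | Unit 4A: $138,400 | Unit 2B: $33,900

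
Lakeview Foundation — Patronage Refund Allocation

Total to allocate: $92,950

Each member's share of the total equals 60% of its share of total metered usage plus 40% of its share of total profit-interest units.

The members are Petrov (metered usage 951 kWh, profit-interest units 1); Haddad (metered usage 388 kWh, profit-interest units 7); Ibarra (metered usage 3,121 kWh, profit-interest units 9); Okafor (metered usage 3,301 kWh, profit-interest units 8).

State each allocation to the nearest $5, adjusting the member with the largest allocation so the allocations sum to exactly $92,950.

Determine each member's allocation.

Petrov: $8,320 · Haddad: $13,200 · Ibarra: $35,810 · Okafor: $35,620

Metered usage total 7,761; profit-interest units total 25.
Combined weights (60% metered usage + 40% profit-interest units): Petrov 0.0895; Haddad 0.1420; Ibarra 0.3853; Okafor 0.3832.
Proportional shares: Petrov 8,321.02; Haddad 13,198.54; Ibarra 35,812.09; Okafor 35,618.35.
Rounded to nearest $5: Petrov $8,320; Haddad $13,200; Ibarra $35,810; Okafor $35,620. Sum = $92,950.
Rounded total matches; no reconciliation needed.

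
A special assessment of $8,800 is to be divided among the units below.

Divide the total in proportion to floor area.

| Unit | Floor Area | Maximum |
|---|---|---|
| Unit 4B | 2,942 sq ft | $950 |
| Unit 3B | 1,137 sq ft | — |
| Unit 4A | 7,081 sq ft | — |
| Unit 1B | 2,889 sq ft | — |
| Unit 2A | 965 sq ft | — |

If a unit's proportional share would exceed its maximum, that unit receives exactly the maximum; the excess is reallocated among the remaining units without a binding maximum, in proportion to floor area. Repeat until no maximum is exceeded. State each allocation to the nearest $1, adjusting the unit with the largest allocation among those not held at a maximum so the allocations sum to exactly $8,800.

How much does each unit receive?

Unit 4B: $950 | Unit 3B: $739 | Unit 4A: $4,604 | Unit 1B: $1,879 | Unit 2A: $628

Floor area total: 15,014.
Pro-rata shares before constraints: Unit 4B 1,724.36; Unit 3B 666.42; Unit 4A 4,150.31; Unit 1B 1,693.30; Unit 2A 565.61.
Capped: Unit 4B ($950); residual $7,850 reallocated over remaining floor area 12,072.
Remaining shares: Unit 3B 739.35 → $739; Unit 4A 4,604.53 → $4,605; Unit 1B 1,878.62 → $1,879; Unit 2A 627.51 → $628.
Rounding difference −$1 applied to Unit 4A → $4,604.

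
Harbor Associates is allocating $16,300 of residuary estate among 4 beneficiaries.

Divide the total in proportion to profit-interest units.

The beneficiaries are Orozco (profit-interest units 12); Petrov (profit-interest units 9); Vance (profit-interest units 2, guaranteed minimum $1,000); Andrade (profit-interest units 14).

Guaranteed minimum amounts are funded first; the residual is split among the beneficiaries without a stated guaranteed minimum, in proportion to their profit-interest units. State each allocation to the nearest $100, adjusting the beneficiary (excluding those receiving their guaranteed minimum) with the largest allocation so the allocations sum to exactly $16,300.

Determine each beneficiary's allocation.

Fund the minimums — Vance $1,000. Residual $15,300.
Residual split over remaining profit-interest units 35: Orozco 5,245.71 → $5,200; Petrov 3,934.29 → $3,900; Andrade 6,120.00 → $6,100.
Rounding difference +$100 applied to Andrade → $6,200.

Orozco: $5,200 · Petrov: $3,900 · Vance: $1,000 · Andrade: $6,200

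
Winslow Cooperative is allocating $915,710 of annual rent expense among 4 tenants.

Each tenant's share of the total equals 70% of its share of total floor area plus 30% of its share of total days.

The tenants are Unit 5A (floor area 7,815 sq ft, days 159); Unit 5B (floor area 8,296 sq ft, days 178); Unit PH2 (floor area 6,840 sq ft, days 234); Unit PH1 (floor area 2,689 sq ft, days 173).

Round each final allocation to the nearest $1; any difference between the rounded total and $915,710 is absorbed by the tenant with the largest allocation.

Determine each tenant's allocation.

Unit 5A: $254,083 · Unit 5B: $273,123 · Unit PH2: $257,401 · Unit PH1: $131,103

Totals — floor area 25,640, days 744.
Combined weights (70% floor area + 30% days): Unit 5A 0.2775; Unit 5B 0.2983; Unit PH2 0.2811; Unit PH1 0.1432.
Raw shares: Unit 5A 254,082.91; Unit 5B 273,123.38; Unit PH2 257,400.87; Unit PH1 131,102.84.
After rounding ($1): Unit 5A $254,083; Unit 5B $273,123; Unit PH2 $257,401; Unit PH1 $131,103. Sum = $915,710.
Rounded total matches; no reconciliation needed.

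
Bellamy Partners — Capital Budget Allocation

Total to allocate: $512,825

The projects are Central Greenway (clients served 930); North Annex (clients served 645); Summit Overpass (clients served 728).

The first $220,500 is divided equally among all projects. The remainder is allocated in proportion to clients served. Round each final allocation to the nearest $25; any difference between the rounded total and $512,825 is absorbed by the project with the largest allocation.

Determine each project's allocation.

Central Greenway: $191,550 | North Annex: $155,375 | Summit Overpass: $165,900

$220,500 shared equally gives $73,500 per project.
Remainder $292,325 by clients served (total 2,303): Central Greenway 118,047.00 → $118,050; North Annex 81,871.31 → $81,875; Summit Overpass 92,406.69 → $92,400.
Totals: Central Greenway $73,500 + $118,050 = $191,550; North Annex $73,500 + $81,875 = $155,375; Summit Overpass $73,500 + $92,400 = $165,900.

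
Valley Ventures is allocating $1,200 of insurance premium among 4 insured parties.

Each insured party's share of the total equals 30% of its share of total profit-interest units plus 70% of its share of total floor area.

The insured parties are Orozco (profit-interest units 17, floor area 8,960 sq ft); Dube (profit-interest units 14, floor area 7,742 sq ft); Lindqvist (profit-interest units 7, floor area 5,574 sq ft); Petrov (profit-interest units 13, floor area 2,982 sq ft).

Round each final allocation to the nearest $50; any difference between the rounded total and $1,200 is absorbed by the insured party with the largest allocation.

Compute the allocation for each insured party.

Orozco: $400 · Dube: $350 · Lindqvist: $250 · Petrov: $200

Totals — profit-interest units 51, floor area 25,258.
Blended shares (30% profit-interest units + 70% floor area): Orozco 0.3483; Dube 0.2969; Lindqvist 0.1957; Petrov 0.1591.
Pro-rata amounts: Orozco 417.98; Dube 356.30; Lindqvist 234.79; Petrov 190.94.
After rounding ($50): Orozco $400; Dube $350; Lindqvist $250; Petrov $200. Sum = $1,200.
Sum already equals the total — no adjustment.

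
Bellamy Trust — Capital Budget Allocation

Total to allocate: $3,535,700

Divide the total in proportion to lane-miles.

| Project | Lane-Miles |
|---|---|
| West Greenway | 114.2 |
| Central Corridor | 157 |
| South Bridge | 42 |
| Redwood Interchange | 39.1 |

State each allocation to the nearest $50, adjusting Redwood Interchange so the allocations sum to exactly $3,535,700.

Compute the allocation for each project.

Combined lane-miles = 352.3.
Raw shares: West Greenway 114.2/352.3 × $3,535,700 = 1,146,116.78; Central Corridor 157/352.3 × $3,535,700 = 1,575,659.67; South Bridge 42/352.3 × $3,535,700 = 421,514.05; Redwood Interchange 39.1/352.3 × $3,535,700 = 392,409.51.
At nearest $50: West Greenway $1,146,100; Central Corridor $1,575,650; South Bridge $421,500; Redwood Interchange $392,400. Sum = $3,535,650.
Difference $3,535,700 − $3,535,650 = +$50 applied to Redwood Interchange: Redwood Interchange becomes $392,450.

West Greenway: $1,146,100; Central Corridor: $1,575,650; South Bridge: $421,500; Redwood Interchange: $392,450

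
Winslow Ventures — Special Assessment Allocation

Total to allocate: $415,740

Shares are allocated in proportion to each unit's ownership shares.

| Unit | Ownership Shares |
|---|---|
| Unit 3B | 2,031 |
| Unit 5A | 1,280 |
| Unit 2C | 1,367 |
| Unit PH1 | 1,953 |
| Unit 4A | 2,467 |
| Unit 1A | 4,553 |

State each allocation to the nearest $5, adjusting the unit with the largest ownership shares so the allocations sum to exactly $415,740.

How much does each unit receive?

Unit 3B: $61,855 | Unit 5A: $38,980 | Unit 2C: $41,630 | Unit PH1: $59,480 | Unit 4A: $75,130 | Unit 1A: $138,665

Sum of ownership shares: 13,651.
Unrounded shares: Unit 3B 2,031/13,651 × $415,740 = 61,853.93; Unit 5A 1,280/13,651 × $415,740 = 38,982.29; Unit 2C 1,367/13,651 × $415,740 = 41,631.86; Unit PH1 1,953/13,651 × $415,740 = 59,478.44; Unit 4A 2,467/13,651 × $415,740 = 75,132.27; Unit 1A 4,553/13,651 × $415,740 = 138,661.21.
At nearest $5: Unit 3B $61,855; Unit 5A $38,980; Unit 2C $41,630; Unit PH1 $59,480; Unit 4A $75,130; Unit 1A $138,660. Sum = $415,735.
Difference $415,740 − $415,735 = +$5 applied to largest ownership shares (Unit 1A): Unit 1A becomes $138,665.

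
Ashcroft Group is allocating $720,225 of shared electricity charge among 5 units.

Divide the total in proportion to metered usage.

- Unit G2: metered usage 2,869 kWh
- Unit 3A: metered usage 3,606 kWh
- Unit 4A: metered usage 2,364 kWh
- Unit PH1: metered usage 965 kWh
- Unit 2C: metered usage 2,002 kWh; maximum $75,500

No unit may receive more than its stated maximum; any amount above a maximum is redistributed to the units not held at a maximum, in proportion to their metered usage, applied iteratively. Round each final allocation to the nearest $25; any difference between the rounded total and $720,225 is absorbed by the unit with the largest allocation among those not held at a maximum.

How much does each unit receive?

Total metered usage = 11,806.
Unconstrained shares: Unit G2 175,023.34; Unit 3A 219,984.02; Unit 4A 144,215.81; Unit PH1 58,869.82; Unit 2C 122,132.00.
Cap binds for Unit 2C ($75,500); residual $644,725 reallocated over remaining metered usage 9,804.
Remaining shares: Unit G2 188,669.53 → $188,675; Unit 3A 237,135.69 → $237,125; Unit 4A 155,460.01 → $155,450; Unit PH1 63,459.77 → $63,450.
Rounding difference +$25 applied to Unit 3A → $237,150.

Unit G2: $188,675 · Unit 3A: $237,150 · Unit 4A: $155,450 · Unit PH1: $63,450 · Unit 2C: $75,500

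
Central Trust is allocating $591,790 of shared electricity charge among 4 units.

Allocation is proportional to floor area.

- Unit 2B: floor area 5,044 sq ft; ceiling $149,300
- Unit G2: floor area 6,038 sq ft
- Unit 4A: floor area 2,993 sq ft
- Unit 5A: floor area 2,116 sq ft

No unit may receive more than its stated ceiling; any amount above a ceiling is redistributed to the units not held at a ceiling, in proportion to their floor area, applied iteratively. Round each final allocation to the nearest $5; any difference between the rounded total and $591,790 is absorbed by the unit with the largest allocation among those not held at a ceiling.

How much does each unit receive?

Unit 2B: $149,300 | Unit G2: $239,685 | Unit 4A: $118,810 | Unit 5A: $83,995

Combined floor area = 16,191.
Unconstrained shares: Unit 2B 184,360.99; Unit G2 220,692.24; Unit 4A 109,395.80; Unit 5A 77,340.97.
Held at cap: Unit 2B ($149,300); remaining pool $442,490 reallocated over remaining floor area 11,147.
Remaining shares: Unit G2 239,683.74 → $239,685; Unit 4A 118,809.78 → $118,810; Unit 5A 83,996.49 → $83,995.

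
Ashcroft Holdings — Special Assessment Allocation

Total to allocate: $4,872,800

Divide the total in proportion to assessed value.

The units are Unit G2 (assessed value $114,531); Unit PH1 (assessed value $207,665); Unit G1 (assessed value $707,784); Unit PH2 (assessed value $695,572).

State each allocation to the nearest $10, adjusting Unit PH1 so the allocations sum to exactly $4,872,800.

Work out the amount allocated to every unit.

Unit G2: $323,430; Unit PH1: $586,420; Unit G1: $1,998,720; Unit PH2: $1,964,230

Assessed value total: 1,725,552.
Pro-rata amounts: Unit G2 114,531/1,725,552 × $4,872,800 = 323,425.001; Unit PH1 207,665/1,725,552 × $4,872,800 = 586,426.84; Unit G1 707,784/1,725,552 × $4,872,800 = 1,998,716.86; Unit PH2 695,572/1,725,552 × $4,872,800 = 1,964,231.30.
At nearest $10: Unit G2 $323,430; Unit PH1 $586,430; Unit G1 $1,998,720; Unit PH2 $1,964,230. Sum = $4,872,810.
Difference $4,872,800 − $4,872,810 = −$10 applied to Unit PH1: Unit PH1 becomes $586,420.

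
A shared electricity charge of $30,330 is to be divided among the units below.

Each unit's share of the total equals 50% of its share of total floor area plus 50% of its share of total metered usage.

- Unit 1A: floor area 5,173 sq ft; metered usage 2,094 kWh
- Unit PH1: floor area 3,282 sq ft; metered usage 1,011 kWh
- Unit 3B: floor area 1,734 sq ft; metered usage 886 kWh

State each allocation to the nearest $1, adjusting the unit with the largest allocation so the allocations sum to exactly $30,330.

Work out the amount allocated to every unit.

Floor area total 10,189; metered usage total 3,991.
Combined weights (50% floor area + 50% metered usage): Unit 1A 0.5162; Unit PH1 0.2877; Unit 3B 0.1961.
Pro-rata amounts: Unit 1A 15,656.12; Unit PH1 8,726.43; Unit 3B 5,947.46.
Rounded to nearest $1: Unit 1A $15,656; Unit PH1 $8,726; Unit 3B $5,947. Sum = $30,329.
Difference $30,330 − $30,329 = +$1 applied to largest allocation (Unit 1A): Unit 1A becomes $15,657.

Unit 1A: $15,657 | Unit PH1: $8,726 | Unit 3B: $5,947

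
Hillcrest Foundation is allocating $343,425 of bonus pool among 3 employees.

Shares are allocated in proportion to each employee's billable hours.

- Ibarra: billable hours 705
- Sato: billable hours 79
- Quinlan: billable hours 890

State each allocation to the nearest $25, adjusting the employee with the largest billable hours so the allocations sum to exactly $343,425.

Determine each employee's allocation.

Billable hours total: 1,674.
Unrounded shares: Ibarra 705/1,674 × $343,425 = 144,632.39; Sato 79/1,674 × $343,425 = 16,207.03; Quinlan 890/1,674 × $343,425 = 182,585.57.
At nearest $25: Ibarra $144,625; Sato $16,200; Quinlan $182,575. Sum = $343,400.
Difference $343,425 − $343,400 = +$25 applied to largest billable hours (Quinlan): Quinlan becomes $182,600.

Ibarra: $144,625 | Sato: $16,200 | Quinlan: $182,600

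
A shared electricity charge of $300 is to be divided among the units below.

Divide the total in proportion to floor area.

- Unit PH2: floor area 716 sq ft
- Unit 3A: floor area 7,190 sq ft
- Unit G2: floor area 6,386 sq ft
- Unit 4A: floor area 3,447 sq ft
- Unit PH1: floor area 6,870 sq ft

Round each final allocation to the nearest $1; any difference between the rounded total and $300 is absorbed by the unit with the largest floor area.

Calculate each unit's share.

Combined floor area = 716 + 7,190 + 6,386 + 3,447 + 6,870 = 24,609.
Pro-rata amounts: Unit PH2 8.73; Unit 3A 87.65; Unit G2 77.85; Unit 4A 42.02; Unit PH1 83.75.
Rounded to nearest $1: Unit PH2 $9; Unit 3A $88; Unit G2 $78; Unit 4A $42; Unit PH1 $84. Sum = $301.
Difference $300 − $301 = −$1 applied to largest floor area (Unit 3A): Unit 3A becomes $87.

Unit PH2: $9; Unit 3A: $87; Unit G2: $78; Unit 4A: $42; Unit PH1: $84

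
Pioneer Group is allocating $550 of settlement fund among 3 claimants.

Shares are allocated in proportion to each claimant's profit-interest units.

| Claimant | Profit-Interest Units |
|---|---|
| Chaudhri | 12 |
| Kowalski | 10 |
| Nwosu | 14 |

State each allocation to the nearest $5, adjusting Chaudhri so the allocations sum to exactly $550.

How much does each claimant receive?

Sum of profit-interest units: 36.
Raw shares: Chaudhri 12/36 × $550 = 183.33; Kowalski 10/36 × $550 = 152.78; Nwosu 14/36 × $550 = 213.89.
At nearest $5: Chaudhri $185; Kowalski $155; Nwosu $215. Sum = $555.
Difference $550 − $555 = −$5 applied to Chaudhri: Chaudhri becomes $180.

Chaudhri: $180 | Kowalski: $155 | Nwosu: $215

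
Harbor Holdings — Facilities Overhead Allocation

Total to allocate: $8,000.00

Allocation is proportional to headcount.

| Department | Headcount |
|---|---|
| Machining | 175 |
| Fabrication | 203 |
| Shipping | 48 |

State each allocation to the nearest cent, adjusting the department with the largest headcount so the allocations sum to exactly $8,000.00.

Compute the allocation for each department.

Headcount total: 175 + 203 + 48 = 426.
Raw shares: Machining 3,286.38498; Fabrication 3,812.2066; Shipping 901.4085.
Rounded to nearest cent: Machining $3,286.38; Fabrication $3,812.21; Shipping $901.41. Sum = $8,000.00.
No rounding difference to absorb.

Machining: $3,286.38 · Fabrication: $3,812.21 · Shipping: $901.41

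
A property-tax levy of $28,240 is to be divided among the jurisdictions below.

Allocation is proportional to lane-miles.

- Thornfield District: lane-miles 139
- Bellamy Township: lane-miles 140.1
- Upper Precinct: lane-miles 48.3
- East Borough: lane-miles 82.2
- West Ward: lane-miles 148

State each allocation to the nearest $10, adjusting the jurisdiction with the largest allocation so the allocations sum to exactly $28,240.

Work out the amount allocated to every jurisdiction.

Thornfield District: $7,040; Bellamy Township: $7,100; Upper Precinct: $2,450; East Borough: $4,160; West Ward: $7,490

Lane-miles total: 557.6.
Pro-rata amounts: Thornfield District 139/557.6 × $28,240 = 7,039.74; Bellamy Township 140.1/557.6 × $28,240 = 7,095.45; Upper Precinct 48.3/557.6 × $28,240 = 2,446.18; East Borough 82.2/557.6 × $28,240 = 4,163.07; West Ward 148/557.6 × $28,240 = 7,495.55.
At nearest $10: Thornfield District $7,040; Bellamy Township $7,100; Upper Precinct $2,450; East Borough $4,160; West Ward $7,500. Sum = $28,250.
Difference $28,240 − $28,250 = −$10 applied to largest allocation (West Ward): West Ward becomes $7,490.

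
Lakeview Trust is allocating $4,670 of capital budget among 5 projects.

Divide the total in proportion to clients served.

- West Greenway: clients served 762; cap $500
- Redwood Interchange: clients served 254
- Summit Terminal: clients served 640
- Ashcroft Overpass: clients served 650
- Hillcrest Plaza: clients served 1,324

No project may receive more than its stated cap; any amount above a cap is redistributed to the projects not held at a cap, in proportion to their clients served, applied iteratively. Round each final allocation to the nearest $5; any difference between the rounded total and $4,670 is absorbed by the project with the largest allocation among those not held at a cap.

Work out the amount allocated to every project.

West Greenway: $500 · Redwood Interchange: $370 · Summit Terminal: $930 · Ashcroft Overpass: $945 · Hillcrest Plaza: $1,925

Combined clients served = 3,630.
Pro-rata shares before constraints: West Greenway 980.31; Redwood Interchange 326.77; Summit Terminal 823.36; Ashcroft Overpass 836.23; Hillcrest Plaza 1,703.33.
Held at cap: West Greenway ($500); remaining pool $4,170 reallocated over remaining clients served 2,868.
Shares after redistribution: Redwood Interchange 369.31 → $370; Summit Terminal 930.54 → $930; Ashcroft Overpass 945.08 → $945; Hillcrest Plaza 1,925.06 → $1,925.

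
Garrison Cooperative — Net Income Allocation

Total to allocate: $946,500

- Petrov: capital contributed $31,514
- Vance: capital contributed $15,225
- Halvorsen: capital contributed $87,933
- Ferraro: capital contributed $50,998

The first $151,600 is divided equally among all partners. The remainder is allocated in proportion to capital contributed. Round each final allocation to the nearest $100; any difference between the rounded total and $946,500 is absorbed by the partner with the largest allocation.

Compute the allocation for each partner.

Equal tier: $151,600 ÷ 4 = $37,900 apiece.
Remainder $794,900 by capital contributed (total 185,670): Petrov 134,919.37 → $134,900; Vance 65,182.06 → $65,200; Halvorsen 376,463.30 → $376,500; Ferraro 218,335.27 → $218,300.
Totals: Petrov $37,900 + $134,900 = $172,800; Vance $37,900 + $65,200 = $103,100; Halvorsen $37,900 + $376,500 = $414,400; Ferraro $37,900 + $218,300 = $256,200.

Petrov: $172,800; Vance: $103,100; Halvorsen: $414,400; Ferraro: $256,200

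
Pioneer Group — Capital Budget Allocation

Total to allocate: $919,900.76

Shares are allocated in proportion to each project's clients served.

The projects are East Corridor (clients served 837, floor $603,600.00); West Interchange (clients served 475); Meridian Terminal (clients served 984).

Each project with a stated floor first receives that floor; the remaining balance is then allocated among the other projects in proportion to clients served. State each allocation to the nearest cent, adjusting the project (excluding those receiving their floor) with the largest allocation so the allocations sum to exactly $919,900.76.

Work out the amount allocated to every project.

East Corridor: $603,600.00; West Interchange: $102,976.60; Meridian Terminal: $213,324.16

Fund the minimums — East Corridor $603,600.00. Residual $316,300.76.
Residual split over remaining clients served 1,459: West Interchange 102,976.6011 → $102,976.60; Meridian Terminal 213,324.1589 → $213,324.16.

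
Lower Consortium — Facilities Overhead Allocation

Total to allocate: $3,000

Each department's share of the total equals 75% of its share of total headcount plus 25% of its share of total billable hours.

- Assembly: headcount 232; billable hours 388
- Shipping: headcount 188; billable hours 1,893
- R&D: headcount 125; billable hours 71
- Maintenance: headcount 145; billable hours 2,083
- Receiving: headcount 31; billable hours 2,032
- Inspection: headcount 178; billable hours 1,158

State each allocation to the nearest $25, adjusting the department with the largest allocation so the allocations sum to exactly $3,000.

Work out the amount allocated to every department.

Assembly: $625; Shipping: $650; R&D: $325; Maintenance: $575; Receiving: $275; Inspection: $550

Totals — headcount 899, billable hours 7,625.
Composite weights (75% headcount + 25% billable hours): Assembly 0.2063; Shipping 0.2189; R&D 0.1066; Maintenance 0.1893; Receiving 0.0925; Inspection 0.1865.
Unrounded shares: Assembly 618.81; Shipping 656.72; R&D 319.83; Maintenance 567.79; Receiving 277.46; Inspection 559.40.
Rounded to nearest $25: Assembly $625; Shipping $650; R&D $325; Maintenance $575; Receiving $275; Inspection $550. Sum = $3,000.
Sum already equals the total — no adjustment.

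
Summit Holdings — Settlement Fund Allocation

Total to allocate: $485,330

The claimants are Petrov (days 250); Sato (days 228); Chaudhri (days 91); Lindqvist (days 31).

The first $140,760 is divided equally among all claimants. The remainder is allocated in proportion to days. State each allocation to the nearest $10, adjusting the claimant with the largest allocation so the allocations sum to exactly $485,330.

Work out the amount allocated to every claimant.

$140,760 shared equally gives $35,190 per claimant.
Remainder $344,570 by days (total 600): Petrov 143,570.83 → $143,570; Sato 130,936.60 → $130,940; Chaudhri 52,259.78 → $52,260; Lindqvist 17,802.78 → $17,800.
Totals: Petrov $35,190 + $143,570 = $178,760; Sato $35,190 + $130,940 = $166,130; Chaudhri $35,190 + $52,260 = $87,450; Lindqvist $35,190 + $17,800 = $52,990.

Petrov: $178,760 · Sato: $166,130 · Chaudhri: $87,450 · Lindqvist: $52,990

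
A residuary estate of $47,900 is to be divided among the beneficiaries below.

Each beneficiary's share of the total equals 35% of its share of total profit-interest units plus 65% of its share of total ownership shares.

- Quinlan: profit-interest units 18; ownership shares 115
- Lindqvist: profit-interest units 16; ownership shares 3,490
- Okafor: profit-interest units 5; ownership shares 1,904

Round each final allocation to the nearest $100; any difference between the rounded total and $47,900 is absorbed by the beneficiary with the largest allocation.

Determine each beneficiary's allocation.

Profit-interest units total 39; ownership shares total 5,509.
Blended shares (35% profit-interest units + 65% ownership shares): Quinlan 0.1751; Lindqvist 0.5554; Okafor 0.2695.
Raw shares: Quinlan 8,387.63; Lindqvist 26,602.25; Okafor 12,910.12.
At nearest $100: Quinlan $8,400; Lindqvist $26,600; Okafor $12,900. Sum = $47,900.
No rounding difference to absorb.

Quinlan: $8,400 | Lindqvist: $26,600 | Okafor: $12,900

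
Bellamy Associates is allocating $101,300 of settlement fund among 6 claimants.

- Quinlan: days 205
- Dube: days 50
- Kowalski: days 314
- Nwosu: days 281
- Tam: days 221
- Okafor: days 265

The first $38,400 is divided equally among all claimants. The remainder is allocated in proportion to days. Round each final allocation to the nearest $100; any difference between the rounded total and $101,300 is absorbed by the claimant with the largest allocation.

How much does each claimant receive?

$38,400 shared equally gives $6,400 per claimant.
Remainder $62,900 by days (total 1,336): Quinlan 9,651.57 → $9,700; Dube 2,354.04 → $2,400; Kowalski 14,783.38 → $14,800; Nwosu 13,229.72 → $13,200; Tam 10,404.87 → $10,400; Okafor 12,476.42 → $12,500.
Rounding difference −$100 on remainder applied to Kowalski.
Totals: Quinlan $6,400 + $9,700 = $16,100; Dube $6,400 + $2,400 = $8,800; Kowalski $6,400 + $14,700 = $21,100; Nwosu $6,400 + $13,200 = $19,600; Tam $6,400 + $10,400 = $16,800; Okafor $6,400 + $12,500 = $18,900.

Quinlan: $16,100 | Dube: $8,800 | Kowalski: $21,100 | Nwosu: $19,600 | Tam: $16,800 | Okafor: $18,900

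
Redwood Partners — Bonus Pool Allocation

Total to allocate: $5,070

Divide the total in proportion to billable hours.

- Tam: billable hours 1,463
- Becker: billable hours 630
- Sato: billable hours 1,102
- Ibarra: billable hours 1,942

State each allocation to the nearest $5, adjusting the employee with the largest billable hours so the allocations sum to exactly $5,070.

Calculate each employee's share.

Tam: $1,445 | Becker: $620 | Sato: $1,090 | Ibarra: $1,915

Combined billable hours = 1,463 + 630 + 1,102 + 1,942 = 5,137.
Unrounded shares: Tam 1,443.92; Becker 621.78; Sato 1,087.63; Ibarra 1,916.67.
Rounded to nearest $5: Tam $1,445; Becker $620; Sato $1,090; Ibarra $1,915. Sum = $5,070.
Rounded total matches; no reconciliation needed.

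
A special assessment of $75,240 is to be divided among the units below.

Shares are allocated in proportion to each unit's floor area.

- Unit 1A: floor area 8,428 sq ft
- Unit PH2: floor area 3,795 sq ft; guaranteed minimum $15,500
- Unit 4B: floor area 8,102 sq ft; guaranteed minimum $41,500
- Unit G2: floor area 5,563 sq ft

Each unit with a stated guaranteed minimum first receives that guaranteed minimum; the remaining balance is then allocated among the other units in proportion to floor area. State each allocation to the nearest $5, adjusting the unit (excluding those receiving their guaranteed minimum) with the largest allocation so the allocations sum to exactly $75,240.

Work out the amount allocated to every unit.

Unit 1A: $10,990; Unit PH2: $15,500; Unit 4B: $41,500; Unit G2: $7,250

Minimums first: Unit PH2 $15,500; Unit 4B $41,500. Remaining pool $18,240.
Remaining pool split over remaining floor area 13,991: Unit 1A 10,987.54 → $10,990; Unit G2 7,252.46 → $7,250.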